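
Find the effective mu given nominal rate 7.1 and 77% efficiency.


Effective rate = mu * efficiency = 7.1 * 0.77 = 5.47 per hour

5.47 per hour


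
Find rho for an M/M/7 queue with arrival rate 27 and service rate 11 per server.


rho = lambda/(c*mu) = 27/(7*11) = 0.3506

0.3506


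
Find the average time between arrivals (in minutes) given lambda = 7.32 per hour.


Mean interarrival time = 60/lambda = 60/7.32 = 8.2 minutes

8.2 minutes


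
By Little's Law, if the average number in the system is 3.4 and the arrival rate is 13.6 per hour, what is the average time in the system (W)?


W = L / lambda = 3.4 / 13.6 = 0.25 hours

0.25 hours


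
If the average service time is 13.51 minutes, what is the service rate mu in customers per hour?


mu = 60 / avg_service_time = 60 / 13.51 = 4.44 per hour

4.44 per hour


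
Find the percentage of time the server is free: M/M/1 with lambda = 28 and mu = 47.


Idle fraction = (1 - rho) * 100 = (1 - 28/47) * 100 = 40.4%

40.4%


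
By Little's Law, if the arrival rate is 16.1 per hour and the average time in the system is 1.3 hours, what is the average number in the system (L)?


L = lambda * W = 16.1 * 1.3 = 20.93

20.93


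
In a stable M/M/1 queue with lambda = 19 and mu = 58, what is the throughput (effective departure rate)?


For a stable queue (lambda < mu), throughput = lambda = 19 per hour

19 per hour


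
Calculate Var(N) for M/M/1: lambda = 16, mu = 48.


rho = 16/48; Var(N) = rho/(1-rho)^2 = 0.75

0.75


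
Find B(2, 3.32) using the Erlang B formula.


B(N,A) = (A^N/N!) / sum(A^k/k!, k=0..N) with N=2, A=3.32 = 0.5606

0.5606


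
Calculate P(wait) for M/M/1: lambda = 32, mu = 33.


P(wait) = rho = lambda/mu = 32/33 = 0.9697

0.9697


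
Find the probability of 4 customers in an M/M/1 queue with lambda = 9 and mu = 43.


rho = 9/43; P(n) = (1-rho)*rho^n = (1-9/43)*(9/43)^4 = 0.0015

0.0015


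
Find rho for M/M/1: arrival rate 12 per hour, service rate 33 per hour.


rho = lambda/mu = 12/33 = 0.3636

0.3636


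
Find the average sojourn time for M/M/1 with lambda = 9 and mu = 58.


W = 1/(mu - lambda) = 1/(58 - 9) = 0.0204 hours

0.0204 hours


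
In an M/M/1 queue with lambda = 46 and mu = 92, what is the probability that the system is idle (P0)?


P0 = 1 - rho = 1 - 46/92 = 0.5

0.5


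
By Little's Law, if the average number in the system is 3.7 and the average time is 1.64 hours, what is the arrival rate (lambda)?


lambda = L / W = 3.7 / 1.64 = 2.26 per hour

2.26 per hour


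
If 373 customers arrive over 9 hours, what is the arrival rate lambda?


lambda = total arrivals / time = 373 / 9 = 41.44 per hour

41.44 per hour


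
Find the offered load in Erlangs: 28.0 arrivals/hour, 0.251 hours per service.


Offered load a = lambda * E[S] = 28.0 * 0.251 = 7.03 Erlangs

7.03 Erlangs


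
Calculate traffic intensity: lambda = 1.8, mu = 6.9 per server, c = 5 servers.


rho = lambda / (c * mu) = 1.8 / (5 * 6.9) = 0.0522

0.0522


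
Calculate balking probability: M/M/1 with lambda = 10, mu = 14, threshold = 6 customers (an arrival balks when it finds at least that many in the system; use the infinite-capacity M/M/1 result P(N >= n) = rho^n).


P(N >= 6) = rho^6 = (10/14)^6 = 0.1328

0.1328


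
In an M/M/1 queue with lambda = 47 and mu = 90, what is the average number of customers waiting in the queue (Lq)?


rho = 47/90; Lq = rho^2/(1-rho) = 0.57

0.57


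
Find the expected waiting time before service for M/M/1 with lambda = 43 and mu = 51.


rho = 43/51; Wq = rho/(mu - lambda) = 0.1054 hours

0.1054 hours


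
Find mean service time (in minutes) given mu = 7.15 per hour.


Mean service time = 60/mu = 60/7.15 = 8.39 minutes

8.39 minutes


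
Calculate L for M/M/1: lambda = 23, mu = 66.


rho = 23/66; L = rho/(1-rho) = 0.53

0.53


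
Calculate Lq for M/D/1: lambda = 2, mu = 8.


M/D/1: Lq = rho^2 / (2*(1-rho)) where rho = 2/8; Lq = 0.04

0.04


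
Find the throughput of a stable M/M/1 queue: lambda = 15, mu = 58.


For a stable queue (lambda < mu), throughput = lambda = 15 per hour

15 per hour


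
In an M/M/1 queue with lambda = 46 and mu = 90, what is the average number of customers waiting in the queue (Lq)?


rho = 46/90; Lq = rho^2/(1-rho) = 0.53

0.53


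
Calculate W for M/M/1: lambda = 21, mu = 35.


W = 1/(mu - lambda) = 1/(35 - 21) = 0.0714 hours

0.0714 hours


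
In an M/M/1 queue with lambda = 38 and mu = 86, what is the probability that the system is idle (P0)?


P0 = 1 - rho = 1 - 38/86 = 0.5581

0.5581


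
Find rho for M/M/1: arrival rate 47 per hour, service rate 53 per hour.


rho = lambda/mu = 47/53 = 0.8868

0.8868


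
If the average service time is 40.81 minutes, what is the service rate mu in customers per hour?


mu = 60 / avg_service_time = 60 / 40.81 = 1.47 per hour

1.47 per hour


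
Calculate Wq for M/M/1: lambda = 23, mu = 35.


rho = 23/35; Wq = rho/(mu - lambda) = 0.0548 hours

0.0548 hours


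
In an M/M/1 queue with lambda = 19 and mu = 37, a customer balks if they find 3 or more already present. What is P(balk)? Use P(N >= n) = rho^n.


P(N >= 3) = rho^3 = (19/37)^3 = 0.1354

0.1354


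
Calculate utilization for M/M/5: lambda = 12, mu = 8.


rho = lambda/(c*mu) = 12/(5*8) = 0.3

0.3


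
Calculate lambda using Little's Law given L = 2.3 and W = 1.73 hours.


lambda = L / W = 2.3 / 1.73 = 1.33 per hour

1.33 per hour


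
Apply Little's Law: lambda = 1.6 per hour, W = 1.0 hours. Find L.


L = lambda * W = 1.6 * 1.0 = 1.6

1.6


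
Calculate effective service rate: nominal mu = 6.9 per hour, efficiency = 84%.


Effective rate = mu * efficiency = 6.9 * 0.84 = 5.8 per hour

5.8 per hour


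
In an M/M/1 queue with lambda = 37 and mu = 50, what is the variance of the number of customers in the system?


rho = 37/50; Var(N) = rho/(1-rho)^2 = 10.95

10.95


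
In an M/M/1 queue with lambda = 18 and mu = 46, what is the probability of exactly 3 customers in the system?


rho = 18/46; P(n) = (1-rho)*rho^n = (1-18/46)*(18/46)^3 = 0.0365

0.0365


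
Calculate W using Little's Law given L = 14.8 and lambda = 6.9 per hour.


W = L / lambda = 14.8 / 6.9 = 2.1449 hours

2.1449 hours


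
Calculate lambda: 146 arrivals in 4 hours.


lambda = total arrivals / time = 146 / 4 = 36.5 per hour

36.5 per hour


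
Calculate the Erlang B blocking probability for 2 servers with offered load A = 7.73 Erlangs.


B(N,A) = (A^N/N!) / sum(A^k/k!, k=0..N) with N=2, A=7.73 = 0.7739

0.7739


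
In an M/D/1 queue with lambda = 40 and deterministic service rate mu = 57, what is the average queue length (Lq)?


M/D/1: Lq = rho^2 / (2*(1-rho)) where rho = 40/57; Lq = 0.83

0.83


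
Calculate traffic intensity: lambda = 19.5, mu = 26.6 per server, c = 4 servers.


rho = lambda / (c * mu) = 19.5 / (4 * 26.6) = 0.1833

0.1833


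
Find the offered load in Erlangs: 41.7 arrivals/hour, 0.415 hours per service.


Offered load a = lambda * E[S] = 41.7 * 0.415 = 17.31 Erlangs

17.31 Erlangs


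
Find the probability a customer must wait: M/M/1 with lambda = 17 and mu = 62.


P(wait) = rho = lambda/mu = 17/62 = 0.2742

0.2742


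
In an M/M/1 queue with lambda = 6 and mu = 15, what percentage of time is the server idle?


Idle fraction = (1 - rho) * 100 = (1 - 6/15) * 100 = 60.0%

60.0%


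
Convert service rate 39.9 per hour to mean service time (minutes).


Mean service time = 60/mu = 60/39.9 = 1.5 minutes

1.5 minutes


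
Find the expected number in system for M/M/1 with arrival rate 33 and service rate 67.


rho = 33/67; L = rho/(1-rho) = 0.97

0.97


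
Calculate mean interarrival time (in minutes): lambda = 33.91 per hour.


Mean interarrival time = 60/lambda = 60/33.91 = 1.77 minutes

1.77 minutes


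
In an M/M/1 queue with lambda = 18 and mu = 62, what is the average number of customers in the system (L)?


rho = 18/62; L = rho/(1-rho) = 0.41

0.41


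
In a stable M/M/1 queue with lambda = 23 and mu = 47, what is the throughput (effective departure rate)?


For a stable queue (lambda < mu), throughput = lambda = 23 per hour

23 per hour


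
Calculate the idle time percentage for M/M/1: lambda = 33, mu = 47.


Idle fraction = (1 - rho) * 100 = (1 - 33/47) * 100 = 29.8%

29.8%


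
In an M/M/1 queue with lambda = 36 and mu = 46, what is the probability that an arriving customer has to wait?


P(wait) = rho = lambda/mu = 36/46 = 0.7826

0.7826


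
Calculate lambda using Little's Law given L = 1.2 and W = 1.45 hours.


lambda = L / W = 1.2 / 1.45 = 0.83 per hour

0.83 per hour


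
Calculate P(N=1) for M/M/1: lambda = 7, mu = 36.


rho = 7/36; P(n) = (1-rho)*rho^n = (1-7/36)*(7/36)^1 = 0.1566

0.1566


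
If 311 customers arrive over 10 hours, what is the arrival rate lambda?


lambda = total arrivals / time = 311 / 10 = 31.1 per hour

31.1 per hour


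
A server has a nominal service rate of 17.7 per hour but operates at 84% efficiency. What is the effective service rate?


Effective rate = mu * efficiency = 17.7 * 0.84 = 14.87 per hour

14.87 per hour


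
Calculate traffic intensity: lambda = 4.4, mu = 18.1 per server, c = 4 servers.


rho = lambda / (c * mu) = 4.4 / (4 * 18.1) = 0.0608

0.0608


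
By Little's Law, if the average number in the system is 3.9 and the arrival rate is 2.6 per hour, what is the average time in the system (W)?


W = L / lambda = 3.9 / 2.6 = 1.5 hours

1.5 hours


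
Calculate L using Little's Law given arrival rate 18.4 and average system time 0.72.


L = lambda * W = 18.4 * 0.72 = 13.25

13.25


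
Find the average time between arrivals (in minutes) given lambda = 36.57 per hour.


Mean interarrival time = 60/lambda = 60/36.57 = 1.64 minutes

1.64 minutes


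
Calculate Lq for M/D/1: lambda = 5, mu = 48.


M/D/1: Lq = rho^2 / (2*(1-rho)) where rho = 5/48; Lq = 0.01

0.01


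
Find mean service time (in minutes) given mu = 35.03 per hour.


Mean service time = 60/mu = 60/35.03 = 1.71 minutes

1.71 minutes


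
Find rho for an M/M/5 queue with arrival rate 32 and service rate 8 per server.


rho = lambda/(c*mu) = 32/(5*8) = 0.8

0.8


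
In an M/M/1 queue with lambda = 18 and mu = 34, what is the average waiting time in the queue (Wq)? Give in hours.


rho = 18/34; Wq = rho/(mu - lambda) = 0.0331 hours

0.0331 hours


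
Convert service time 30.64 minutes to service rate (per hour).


mu = 60 / avg_service_time = 60 / 30.64 = 1.96 per hour

1.96 per hour


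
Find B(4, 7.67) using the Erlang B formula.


B(N,A) = (A^N/N!) / sum(A^k/k!, k=0..N) with N=4, A=7.67 = 0.56

0.56


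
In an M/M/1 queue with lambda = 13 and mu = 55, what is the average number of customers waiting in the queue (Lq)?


rho = 13/55; Lq = rho^2/(1-rho) = 0.07

0.07


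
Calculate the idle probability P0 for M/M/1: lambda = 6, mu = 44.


P0 = 1 - rho = 1 - 6/44 = 0.8636

0.8636


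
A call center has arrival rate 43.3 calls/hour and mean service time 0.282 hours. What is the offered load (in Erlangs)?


Offered load a = lambda * E[S] = 43.3 * 0.282 = 12.21 Erlangs

12.21 Erlangs


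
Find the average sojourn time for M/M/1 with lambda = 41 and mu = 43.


W = 1/(mu - lambda) = 1/(43 - 41) = 0.5 hours

0.5 hours


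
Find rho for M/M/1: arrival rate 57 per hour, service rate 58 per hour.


rho = lambda/mu = 57/58 = 0.9828

0.9828


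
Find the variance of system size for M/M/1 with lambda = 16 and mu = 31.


rho = 16/31; Var(N) = rho/(1-rho)^2 = 2.2

2.2


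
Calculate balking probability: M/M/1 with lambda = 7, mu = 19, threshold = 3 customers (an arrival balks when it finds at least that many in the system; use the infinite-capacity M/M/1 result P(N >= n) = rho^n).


P(N >= 3) = rho^3 = (7/19)^3 = 0.05

0.05


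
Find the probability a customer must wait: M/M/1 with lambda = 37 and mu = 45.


P(wait) = rho = lambda/mu = 37/45 = 0.8222

0.8222


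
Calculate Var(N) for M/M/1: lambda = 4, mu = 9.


rho = 4/9; Var(N) = rho/(1-rho)^2 = 1.44

1.44


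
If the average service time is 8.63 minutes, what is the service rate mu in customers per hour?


mu = 60 / avg_service_time = 60 / 8.63 = 6.95 per hour

6.95 per hour


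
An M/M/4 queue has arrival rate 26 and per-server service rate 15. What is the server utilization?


rho = lambda/(c*mu) = 26/(4*15) = 0.4333

0.4333


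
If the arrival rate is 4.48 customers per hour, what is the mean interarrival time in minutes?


Mean interarrival time = 60/lambda = 60/4.48 = 13.39 minutes

13.39 minutes


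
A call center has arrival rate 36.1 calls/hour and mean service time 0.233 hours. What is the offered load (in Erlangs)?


Offered load a = lambda * E[S] = 36.1 * 0.233 = 8.41 Erlangs

8.41 Erlangs


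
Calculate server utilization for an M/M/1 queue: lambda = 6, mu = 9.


rho = lambda/mu = 6/9 = 0.6667

0.6667


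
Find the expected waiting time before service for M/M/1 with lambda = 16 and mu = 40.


rho = 16/40; Wq = rho/(mu - lambda) = 0.0167 hours

0.0167 hours


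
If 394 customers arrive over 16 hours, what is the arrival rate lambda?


lambda = total arrivals / time = 394 / 16 = 24.63 per hour

24.63 per hour


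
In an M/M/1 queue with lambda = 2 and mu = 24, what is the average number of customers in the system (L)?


rho = 2/24; L = rho/(1-rho) = 0.09

0.09


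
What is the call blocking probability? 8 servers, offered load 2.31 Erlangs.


B(N,A) = (A^N/N!) / sum(A^k/k!, k=0..N) with N=8, A=2.31 = 0.002

0.002


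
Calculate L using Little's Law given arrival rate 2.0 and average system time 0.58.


L = lambda * W = 2.0 * 0.58 = 1.16

1.16


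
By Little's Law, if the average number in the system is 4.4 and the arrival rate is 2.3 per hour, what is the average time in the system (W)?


W = L / lambda = 4.4 / 2.3 = 1.913 hours

1.913 hours


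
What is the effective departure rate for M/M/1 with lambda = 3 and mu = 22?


For a stable queue (lambda < mu), throughput = lambda = 3 per hour

3 per hour


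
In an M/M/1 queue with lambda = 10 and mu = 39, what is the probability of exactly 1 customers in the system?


rho = 10/39; P(n) = (1-rho)*rho^n = (1-10/39)*(10/39)^1 = 0.1907

0.1907


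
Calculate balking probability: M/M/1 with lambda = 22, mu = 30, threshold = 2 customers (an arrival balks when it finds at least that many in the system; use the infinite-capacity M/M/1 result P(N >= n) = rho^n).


P(N >= 2) = rho^2 = (22/30)^2 = 0.5378

0.5378


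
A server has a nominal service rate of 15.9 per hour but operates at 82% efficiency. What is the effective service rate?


Effective rate = mu * efficiency = 15.9 * 0.82 = 13.04 per hour

13.04 per hour


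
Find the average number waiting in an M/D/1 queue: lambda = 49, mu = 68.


M/D/1: Lq = rho^2 / (2*(1-rho)) where rho = 49/68; Lq = 0.93

0.93


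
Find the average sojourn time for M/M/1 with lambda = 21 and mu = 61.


W = 1/(mu - lambda) = 1/(61 - 21) = 0.025 hours

0.025 hours


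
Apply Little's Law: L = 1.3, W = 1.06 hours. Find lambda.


lambda = L / W = 1.3 / 1.06 = 1.23 per hour

1.23 per hour


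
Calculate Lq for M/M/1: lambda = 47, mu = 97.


rho = 47/97; Lq = rho^2/(1-rho) = 0.46

0.46


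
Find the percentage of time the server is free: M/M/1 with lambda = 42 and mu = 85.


Idle fraction = (1 - rho) * 100 = (1 - 42/85) * 100 = 50.6%

50.6%


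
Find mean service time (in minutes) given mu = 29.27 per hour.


Mean service time = 60/mu = 60/29.27 = 2.05 minutes

2.05 minutes


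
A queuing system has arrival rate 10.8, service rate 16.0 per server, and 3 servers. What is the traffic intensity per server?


rho = lambda / (c * mu) = 10.8 / (3 * 16.0) = 0.225

0.225


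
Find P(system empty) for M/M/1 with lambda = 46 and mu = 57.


P0 = 1 - rho = 1 - 46/57 = 0.193

0.193


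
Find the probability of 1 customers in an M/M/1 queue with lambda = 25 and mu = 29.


rho = 25/29; P(n) = (1-rho)*rho^n = (1-25/29)*(25/29)^1 = 0.1189

0.1189


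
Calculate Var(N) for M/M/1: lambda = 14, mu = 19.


rho = 14/19; Var(N) = rho/(1-rho)^2 = 10.64

10.64


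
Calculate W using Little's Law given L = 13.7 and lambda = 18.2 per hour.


W = L / lambda = 13.7 / 18.2 = 0.7527 hours

0.7527 hours


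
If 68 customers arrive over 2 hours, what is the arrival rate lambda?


lambda = total arrivals / time = 68 / 2 = 34.0 per hour

34.0 per hour


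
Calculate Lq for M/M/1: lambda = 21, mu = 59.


rho = 21/59; Lq = rho^2/(1-rho) = 0.2

0.2


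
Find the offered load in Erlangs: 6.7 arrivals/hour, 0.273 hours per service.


Offered load a = lambda * E[S] = 6.7 * 0.273 = 1.83 Erlangs

1.83 Erlangs


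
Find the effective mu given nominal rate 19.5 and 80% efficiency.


Effective rate = mu * efficiency = 19.5 * 0.8 = 15.6 per hour

15.6 per hour


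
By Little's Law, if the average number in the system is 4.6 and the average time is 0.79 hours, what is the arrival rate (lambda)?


lambda = L / W = 4.6 / 0.79 = 5.82 per hour

5.82 per hour


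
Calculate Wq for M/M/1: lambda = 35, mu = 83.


rho = 35/83; Wq = rho/(mu - lambda) = 0.0088 hours

0.0088 hours


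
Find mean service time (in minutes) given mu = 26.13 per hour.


Mean service time = 60/mu = 60/26.13 = 2.3 minutes

2.3 minutes


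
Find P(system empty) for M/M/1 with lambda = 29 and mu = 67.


P0 = 1 - rho = 1 - 29/67 = 0.5672

0.5672


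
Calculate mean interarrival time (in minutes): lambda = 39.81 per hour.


Mean interarrival time = 60/lambda = 60/39.81 = 1.51 minutes

1.51 minutes


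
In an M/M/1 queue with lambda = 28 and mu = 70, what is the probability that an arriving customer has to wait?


P(wait) = rho = lambda/mu = 28/70 = 0.4

0.4


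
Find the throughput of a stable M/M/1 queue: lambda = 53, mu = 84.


For a stable queue (lambda < mu), throughput = lambda = 53 per hour

53 per hour


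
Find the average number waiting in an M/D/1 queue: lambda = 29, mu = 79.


M/D/1: Lq = rho^2 / (2*(1-rho)) where rho = 29/79; Lq = 0.11

0.11


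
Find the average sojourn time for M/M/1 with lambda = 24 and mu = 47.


W = 1/(mu - lambda) = 1/(47 - 24) = 0.0435 hours

0.0435 hours


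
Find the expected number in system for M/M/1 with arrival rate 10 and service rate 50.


rho = 10/50; L = rho/(1-rho) = 0.25

0.25


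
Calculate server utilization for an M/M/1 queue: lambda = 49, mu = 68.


rho = lambda/mu = 49/68 = 0.7206

0.7206


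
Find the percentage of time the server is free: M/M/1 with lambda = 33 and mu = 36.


Idle fraction = (1 - rho) * 100 = (1 - 33/36) * 100 = 8.3%

8.3%


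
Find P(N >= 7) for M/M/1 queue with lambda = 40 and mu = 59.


P(N >= 7) = rho^7 = (40/59)^7 = 0.0658

0.0658


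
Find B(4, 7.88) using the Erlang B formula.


B(N,A) = (A^N/N!) / sum(A^k/k!, k=0..N) with N=4, A=7.88 = 0.5694

0.5694


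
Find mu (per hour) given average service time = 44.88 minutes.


mu = 60 / avg_service_time = 60 / 44.88 = 1.34 per hour

1.34 per hour


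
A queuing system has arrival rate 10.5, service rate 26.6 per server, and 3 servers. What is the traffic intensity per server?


rho = lambda / (c * mu) = 10.5 / (3 * 26.6) = 0.1316

0.1316


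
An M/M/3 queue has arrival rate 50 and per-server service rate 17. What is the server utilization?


rho = lambda/(c*mu) = 50/(3*17) = 0.9804

0.9804


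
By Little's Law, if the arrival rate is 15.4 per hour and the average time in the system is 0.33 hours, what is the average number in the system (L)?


L = lambda * W = 15.4 * 0.33 = 5.08

5.08


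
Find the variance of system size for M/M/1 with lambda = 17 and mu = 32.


rho = 17/32; Var(N) = rho/(1-rho)^2 = 2.42

2.42


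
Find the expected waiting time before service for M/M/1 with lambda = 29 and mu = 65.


rho = 29/65; Wq = rho/(mu - lambda) = 0.0124 hours

0.0124 hours


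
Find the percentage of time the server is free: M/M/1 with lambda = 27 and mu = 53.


Idle fraction = (1 - rho) * 100 = (1 - 27/53) * 100 = 49.1%

49.1%


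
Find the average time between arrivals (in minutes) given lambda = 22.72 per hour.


Mean interarrival time = 60/lambda = 60/22.72 = 2.64 minutes

2.64 minutes


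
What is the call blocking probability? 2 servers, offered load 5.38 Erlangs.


B(N,A) = (A^N/N!) / sum(A^k/k!, k=0..N) with N=2, A=5.38 = 0.694

0.694


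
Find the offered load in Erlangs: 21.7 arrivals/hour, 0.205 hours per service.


Offered load a = lambda * E[S] = 21.7 * 0.205 = 4.45 Erlangs

4.45 Erlangs


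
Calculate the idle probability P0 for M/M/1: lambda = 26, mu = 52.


P0 = 1 - rho = 1 - 26/52 = 0.5

0.5


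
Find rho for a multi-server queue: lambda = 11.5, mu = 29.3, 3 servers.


rho = lambda / (c * mu) = 11.5 / (3 * 29.3) = 0.1308

0.1308


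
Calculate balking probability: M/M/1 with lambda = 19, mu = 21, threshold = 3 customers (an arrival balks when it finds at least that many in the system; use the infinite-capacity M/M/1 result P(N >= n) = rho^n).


P(N >= 3) = rho^3 = (19/21)^3 = 0.7406

0.7406


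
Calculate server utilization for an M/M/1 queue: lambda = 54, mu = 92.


rho = lambda/mu = 54/92 = 0.587

0.587


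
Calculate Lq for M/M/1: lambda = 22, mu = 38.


rho = 22/38; Lq = rho^2/(1-rho) = 0.8

0.8


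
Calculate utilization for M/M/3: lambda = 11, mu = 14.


rho = lambda/(c*mu) = 11/(3*14) = 0.2619

0.2619


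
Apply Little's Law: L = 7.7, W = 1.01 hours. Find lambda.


lambda = L / W = 7.7 / 1.01 = 7.62 per hour

7.62 per hour


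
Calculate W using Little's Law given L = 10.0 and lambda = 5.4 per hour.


W = L / lambda = 10.0 / 5.4 = 1.8519 hours

1.8519 hours


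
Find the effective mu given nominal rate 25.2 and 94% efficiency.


Effective rate = mu * efficiency = 25.2 * 0.94 = 23.69 per hour

23.69 per hour


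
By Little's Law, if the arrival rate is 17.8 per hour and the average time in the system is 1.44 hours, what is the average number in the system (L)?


L = lambda * W = 17.8 * 1.44 = 25.63

25.63


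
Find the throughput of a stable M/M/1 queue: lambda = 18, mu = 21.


For a stable queue (lambda < mu), throughput = lambda = 18 per hour

18 per hour


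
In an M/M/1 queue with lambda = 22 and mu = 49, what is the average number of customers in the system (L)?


rho = 22/49; L = rho/(1-rho) = 0.81

0.81


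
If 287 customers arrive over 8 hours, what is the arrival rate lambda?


lambda = total arrivals / time = 287 / 8 = 35.88 per hour

35.88 per hour


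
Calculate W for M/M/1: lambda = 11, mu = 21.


W = 1/(mu - lambda) = 1/(21 - 11) = 0.1 hours

0.1 hours


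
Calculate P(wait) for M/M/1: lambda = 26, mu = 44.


P(wait) = rho = lambda/mu = 26/44 = 0.5909

0.5909


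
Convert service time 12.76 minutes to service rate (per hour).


mu = 60 / avg_service_time = 60 / 12.76 = 4.7 per hour

4.7 per hour


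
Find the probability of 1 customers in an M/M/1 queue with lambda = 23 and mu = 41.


rho = 23/41; P(n) = (1-rho)*rho^n = (1-23/41)*(23/41)^1 = 0.2463

0.2463


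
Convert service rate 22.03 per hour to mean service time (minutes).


Mean service time = 60/mu = 60/22.03 = 2.72 minutes

2.72 minutes


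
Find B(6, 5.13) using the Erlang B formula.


B(N,A) = (A^N/N!) / sum(A^k/k!, k=0..N) with N=6, A=5.13 = 0.2016

0.2016


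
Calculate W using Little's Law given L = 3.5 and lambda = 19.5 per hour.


W = L / lambda = 3.5 / 19.5 = 0.1795 hours

0.1795 hours


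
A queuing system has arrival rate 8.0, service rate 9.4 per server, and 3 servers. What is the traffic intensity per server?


rho = lambda / (c * mu) = 8.0 / (3 * 9.4) = 0.2837

0.2837


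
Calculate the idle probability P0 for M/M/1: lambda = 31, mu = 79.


P0 = 1 - rho = 1 - 31/79 = 0.6076

0.6076


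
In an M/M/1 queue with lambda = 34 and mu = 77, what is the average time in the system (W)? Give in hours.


W = 1/(mu - lambda) = 1/(77 - 34) = 0.0233 hours

0.0233 hours


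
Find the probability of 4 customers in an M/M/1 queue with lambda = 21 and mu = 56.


rho = 21/56; P(n) = (1-rho)*rho^n = (1-21/56)*(21/56)^4 = 0.0124

0.0124


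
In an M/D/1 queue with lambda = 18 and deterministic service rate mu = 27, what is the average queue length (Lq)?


M/D/1: Lq = rho^2 / (2*(1-rho)) where rho = 18/27; Lq = 0.67

0.67


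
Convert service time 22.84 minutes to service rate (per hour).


mu = 60 / avg_service_time = 60 / 22.84 = 2.63 per hour

2.63 per hour


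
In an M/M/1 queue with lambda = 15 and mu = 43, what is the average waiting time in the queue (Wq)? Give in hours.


rho = 15/43; Wq = rho/(mu - lambda) = 0.0125 hours

0.0125 hours


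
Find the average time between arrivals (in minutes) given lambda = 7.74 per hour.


Mean interarrival time = 60/lambda = 60/7.74 = 7.75 minutes

7.75 minutes


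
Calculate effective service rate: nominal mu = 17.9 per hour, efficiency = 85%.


Effective rate = mu * efficiency = 17.9 * 0.85 = 15.22 per hour

15.22 per hour


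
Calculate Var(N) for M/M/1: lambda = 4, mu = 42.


rho = 4/42; Var(N) = rho/(1-rho)^2 = 0.12

0.12


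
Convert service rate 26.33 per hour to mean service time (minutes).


Mean service time = 60/mu = 60/26.33 = 2.28 minutes

2.28 minutes


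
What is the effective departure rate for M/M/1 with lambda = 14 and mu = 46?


For a stable queue (lambda < mu), throughput = lambda = 14 per hour

14 per hour


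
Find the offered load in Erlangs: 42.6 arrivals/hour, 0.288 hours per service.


Offered load a = lambda * E[S] = 42.6 * 0.288 = 12.27 Erlangs

12.27 Erlangs


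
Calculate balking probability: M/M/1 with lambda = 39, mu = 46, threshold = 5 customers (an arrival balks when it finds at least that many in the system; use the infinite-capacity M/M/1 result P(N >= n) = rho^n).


P(N >= 5) = rho^5 = (39/46)^5 = 0.4381

0.4381


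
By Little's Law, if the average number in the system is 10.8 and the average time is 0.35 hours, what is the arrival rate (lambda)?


lambda = L / W = 10.8 / 0.35 = 30.86 per hour

30.86 per hour


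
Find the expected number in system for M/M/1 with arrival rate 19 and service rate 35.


rho = 19/35; L = rho/(1-rho) = 1.19

1.19


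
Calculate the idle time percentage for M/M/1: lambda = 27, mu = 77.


Idle fraction = (1 - rho) * 100 = (1 - 27/77) * 100 = 64.9%

64.9%


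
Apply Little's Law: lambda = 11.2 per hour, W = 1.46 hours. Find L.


L = lambda * W = 11.2 * 1.46 = 16.35

16.35


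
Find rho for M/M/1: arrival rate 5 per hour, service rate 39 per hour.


rho = lambda/mu = 5/39 = 0.1282

0.1282


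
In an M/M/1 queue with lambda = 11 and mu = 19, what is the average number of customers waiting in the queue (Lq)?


rho = 11/19; Lq = rho^2/(1-rho) = 0.8

0.8


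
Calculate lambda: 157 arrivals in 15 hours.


lambda = total arrivals / time = 157 / 15 = 10.47 per hour

10.47 per hour


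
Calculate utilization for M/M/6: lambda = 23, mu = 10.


rho = lambda/(c*mu) = 23/(6*10) = 0.3833

0.3833


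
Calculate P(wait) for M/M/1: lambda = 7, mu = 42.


P(wait) = rho = lambda/mu = 7/42 = 0.1667

0.1667


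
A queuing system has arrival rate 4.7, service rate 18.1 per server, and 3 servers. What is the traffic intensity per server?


rho = lambda / (c * mu) = 4.7 / (3 * 18.1) = 0.0866

0.0866


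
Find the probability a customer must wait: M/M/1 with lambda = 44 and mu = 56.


P(wait) = rho = lambda/mu = 44/56 = 0.7857

0.7857


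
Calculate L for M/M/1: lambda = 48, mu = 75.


rho = 48/75; L = rho/(1-rho) = 1.78

1.78


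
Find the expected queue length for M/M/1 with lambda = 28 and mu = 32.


rho = 28/32; Lq = rho^2/(1-rho) = 6.13

6.13


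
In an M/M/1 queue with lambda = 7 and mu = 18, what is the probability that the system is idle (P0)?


P0 = 1 - rho = 1 - 7/18 = 0.6111

0.6111


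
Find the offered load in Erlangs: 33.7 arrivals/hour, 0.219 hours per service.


Offered load a = lambda * E[S] = 33.7 * 0.219 = 7.38 Erlangs

7.38 Erlangs


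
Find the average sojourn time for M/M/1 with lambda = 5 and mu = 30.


W = 1/(mu - lambda) = 1/(30 - 5) = 0.04 hours

0.04 hours


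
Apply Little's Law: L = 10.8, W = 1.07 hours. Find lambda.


lambda = L / W = 10.8 / 1.07 = 10.09 per hour

10.09 per hour


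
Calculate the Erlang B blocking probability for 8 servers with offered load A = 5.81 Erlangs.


B(N,A) = (A^N/N!) / sum(A^k/k!, k=0..N) with N=8, A=5.81 = 0.1114

0.1114


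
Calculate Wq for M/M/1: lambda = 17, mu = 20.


rho = 17/20; Wq = rho/(mu - lambda) = 0.2833 hours

0.2833 hours


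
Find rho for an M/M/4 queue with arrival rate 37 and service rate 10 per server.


rho = lambda/(c*mu) = 37/(4*10) = 0.925

0.925


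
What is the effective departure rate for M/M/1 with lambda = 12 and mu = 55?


For a stable queue (lambda < mu), throughput = lambda = 12 per hour

12 per hour


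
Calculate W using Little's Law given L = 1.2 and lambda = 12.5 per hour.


W = L / lambda = 1.2 / 12.5 = 0.096 hours

0.096 hours


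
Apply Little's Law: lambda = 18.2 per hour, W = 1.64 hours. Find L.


L = lambda * W = 18.2 * 1.64 = 29.85

29.85


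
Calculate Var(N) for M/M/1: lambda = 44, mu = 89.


rho = 44/89; Var(N) = rho/(1-rho)^2 = 1.93

1.93


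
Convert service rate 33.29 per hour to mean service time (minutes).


Mean service time = 60/mu = 60/33.29 = 1.8 minutes

1.8 minutes


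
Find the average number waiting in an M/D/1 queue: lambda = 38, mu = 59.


M/D/1: Lq = rho^2 / (2*(1-rho)) where rho = 38/59; Lq = 0.58

0.58


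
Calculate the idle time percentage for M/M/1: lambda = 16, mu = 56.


Idle fraction = (1 - rho) * 100 = (1 - 16/56) * 100 = 71.4%

71.4%


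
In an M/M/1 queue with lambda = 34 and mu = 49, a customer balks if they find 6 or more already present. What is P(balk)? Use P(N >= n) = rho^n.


P(N >= 6) = rho^6 = (34/49)^6 = 0.1116

0.1116


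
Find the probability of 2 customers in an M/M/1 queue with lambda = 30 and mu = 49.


rho = 30/49; P(n) = (1-rho)*rho^n = (1-30/49)*(30/49)^2 = 0.1453

0.1453


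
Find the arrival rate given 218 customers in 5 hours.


lambda = total arrivals / time = 218 / 5 = 43.6 per hour

43.6 per hour


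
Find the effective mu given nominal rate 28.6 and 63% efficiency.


Effective rate = mu * efficiency = 28.6 * 0.63 = 18.02 per hour

18.02 per hour


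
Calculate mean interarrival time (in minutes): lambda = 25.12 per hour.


Mean interarrival time = 60/lambda = 60/25.12 = 2.39 minutes

2.39 minutes


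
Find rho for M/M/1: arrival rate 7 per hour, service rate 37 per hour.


rho = lambda/mu = 7/37 = 0.1892

0.1892


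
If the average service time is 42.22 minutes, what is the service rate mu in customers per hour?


mu = 60 / avg_service_time = 60 / 42.22 = 1.42 per hour

1.42 per hour


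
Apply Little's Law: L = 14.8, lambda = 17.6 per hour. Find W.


W = L / lambda = 14.8 / 17.6 = 0.8409 hours

0.8409 hours


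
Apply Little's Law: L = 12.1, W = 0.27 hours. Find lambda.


lambda = L / W = 12.1 / 0.27 = 44.81 per hour

44.81 per hour


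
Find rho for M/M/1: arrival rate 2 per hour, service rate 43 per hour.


rho = lambda/mu = 2/43 = 0.0465

0.0465


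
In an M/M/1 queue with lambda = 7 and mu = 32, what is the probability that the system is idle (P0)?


P0 = 1 - rho = 1 - 7/32 = 0.7813

0.7813


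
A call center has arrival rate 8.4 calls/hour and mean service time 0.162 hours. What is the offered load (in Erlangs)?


Offered load a = lambda * E[S] = 8.4 * 0.162 = 1.36 Erlangs

1.36 Erlangs


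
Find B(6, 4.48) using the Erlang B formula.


B(N,A) = (A^N/N!) / sum(A^k/k!, k=0..N) with N=6, A=4.48 = 0.1527

0.1527


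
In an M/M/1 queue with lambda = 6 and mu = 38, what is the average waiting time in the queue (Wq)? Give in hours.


rho = 6/38; Wq = rho/(mu - lambda) = 0.0049 hours

0.0049 hours


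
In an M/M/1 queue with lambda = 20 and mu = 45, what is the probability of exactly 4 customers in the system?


rho = 20/45; P(n) = (1-rho)*rho^n = (1-20/45)*(20/45)^4 = 0.0217

0.0217


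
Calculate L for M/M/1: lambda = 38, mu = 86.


rho = 38/86; L = rho/(1-rho) = 0.79

0.79


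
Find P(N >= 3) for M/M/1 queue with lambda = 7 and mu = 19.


P(N >= 3) = rho^3 = (7/19)^3 = 0.05

0.05


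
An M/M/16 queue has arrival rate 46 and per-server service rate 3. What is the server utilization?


rho = lambda/(c*mu) = 46/(16*3) = 0.9583

0.9583


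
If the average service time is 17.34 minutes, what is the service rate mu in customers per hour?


mu = 60 / avg_service_time = 60 / 17.34 = 3.46 per hour

3.46 per hour


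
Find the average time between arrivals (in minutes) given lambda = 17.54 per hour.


Mean interarrival time = 60/lambda = 60/17.54 = 3.42 minutes

3.42 minutes


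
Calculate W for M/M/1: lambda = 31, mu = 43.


W = 1/(mu - lambda) = 1/(43 - 31) = 0.0833 hours

0.0833 hours


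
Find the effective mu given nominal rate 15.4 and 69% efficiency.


Effective rate = mu * efficiency = 15.4 * 0.69 = 10.63 per hour

10.63 per hour


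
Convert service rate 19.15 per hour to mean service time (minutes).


Mean service time = 60/mu = 60/19.15 = 3.13 minutes

3.13 minutes


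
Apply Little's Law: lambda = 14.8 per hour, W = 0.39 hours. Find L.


L = lambda * W = 14.8 * 0.39 = 5.77

5.77


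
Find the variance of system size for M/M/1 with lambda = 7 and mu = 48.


rho = 7/48; Var(N) = rho/(1-rho)^2 = 0.2

0.2


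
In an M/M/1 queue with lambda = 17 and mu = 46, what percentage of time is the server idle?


Idle fraction = (1 - rho) * 100 = (1 - 17/46) * 100 = 63.0%

63.0%


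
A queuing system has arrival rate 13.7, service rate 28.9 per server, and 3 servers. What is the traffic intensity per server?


rho = lambda / (c * mu) = 13.7 / (3 * 28.9) = 0.158

0.158


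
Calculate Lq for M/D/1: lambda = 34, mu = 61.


M/D/1: Lq = rho^2 / (2*(1-rho)) where rho = 34/61; Lq = 0.35

0.35


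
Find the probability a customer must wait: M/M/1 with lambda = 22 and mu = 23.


P(wait) = rho = lambda/mu = 22/23 = 0.9565

0.9565


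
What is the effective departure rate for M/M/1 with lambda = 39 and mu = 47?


For a stable queue (lambda < mu), throughput = lambda = 39 per hour

39 per hour


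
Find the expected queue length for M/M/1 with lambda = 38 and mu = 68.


rho = 38/68; Lq = rho^2/(1-rho) = 0.71

0.71


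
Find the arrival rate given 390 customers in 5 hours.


lambda = total arrivals / time = 390 / 5 = 78.0 per hour

78.0 per hour


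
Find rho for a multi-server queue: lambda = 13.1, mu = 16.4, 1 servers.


rho = lambda / (c * mu) = 13.1 / (1 * 16.4) = 0.7988

0.7988


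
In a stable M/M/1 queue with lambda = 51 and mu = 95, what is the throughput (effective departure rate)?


For a stable queue (lambda < mu), throughput = lambda = 51 per hour

51 per hour


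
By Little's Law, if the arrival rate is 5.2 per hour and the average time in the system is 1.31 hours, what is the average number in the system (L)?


L = lambda * W = 5.2 * 1.31 = 6.81

6.81


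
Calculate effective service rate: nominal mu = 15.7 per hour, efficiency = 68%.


Effective rate = mu * efficiency = 15.7 * 0.68 = 10.68 per hour

10.68 per hour


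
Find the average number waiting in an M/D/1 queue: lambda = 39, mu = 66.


M/D/1: Lq = rho^2 / (2*(1-rho)) where rho = 39/66; Lq = 0.43

0.43


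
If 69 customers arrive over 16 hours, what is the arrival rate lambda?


lambda = total arrivals / time = 69 / 16 = 4.31 per hour

4.31 per hour


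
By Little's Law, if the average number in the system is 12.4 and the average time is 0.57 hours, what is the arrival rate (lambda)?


lambda = L / W = 12.4 / 0.57 = 21.75 per hour

21.75 per hour


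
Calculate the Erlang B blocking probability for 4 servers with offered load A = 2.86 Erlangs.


B(N,A) = (A^N/N!) / sum(A^k/k!, k=0..N) with N=4, A=2.86 = 0.1905

0.1905


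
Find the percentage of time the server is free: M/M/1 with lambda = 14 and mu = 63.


Idle fraction = (1 - rho) * 100 = (1 - 14/63) * 100 = 77.8%

77.8%


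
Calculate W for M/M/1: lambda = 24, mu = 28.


W = 1/(mu - lambda) = 1/(28 - 24) = 0.25 hours

0.25 hours


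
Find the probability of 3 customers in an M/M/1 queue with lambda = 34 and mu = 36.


rho = 34/36; P(n) = (1-rho)*rho^n = (1-34/36)*(34/36)^3 = 0.0468

0.0468


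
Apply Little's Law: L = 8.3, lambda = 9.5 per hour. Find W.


W = L / lambda = 8.3 / 9.5 = 0.8737 hours

0.8737 hours


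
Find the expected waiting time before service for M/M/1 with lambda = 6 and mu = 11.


rho = 6/11; Wq = rho/(mu - lambda) = 0.1091 hours

0.1091 hours


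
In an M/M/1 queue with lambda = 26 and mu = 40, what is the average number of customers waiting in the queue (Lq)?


rho = 26/40; Lq = rho^2/(1-rho) = 1.21

1.21


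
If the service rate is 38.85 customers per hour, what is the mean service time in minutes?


Mean service time = 60/mu = 60/38.85 = 1.54 minutes

1.54 minutes


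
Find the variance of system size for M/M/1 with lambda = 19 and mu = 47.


rho = 19/47; Var(N) = rho/(1-rho)^2 = 1.14

1.14


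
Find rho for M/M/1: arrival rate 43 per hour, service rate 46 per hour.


rho = lambda/mu = 43/46 = 0.9348

0.9348


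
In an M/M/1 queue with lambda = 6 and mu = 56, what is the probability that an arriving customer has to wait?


P(wait) = rho = lambda/mu = 6/56 = 0.1071

0.1071


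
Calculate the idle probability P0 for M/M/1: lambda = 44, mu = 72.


P0 = 1 - rho = 1 - 44/72 = 0.3889

0.3889


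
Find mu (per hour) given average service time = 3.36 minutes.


mu = 60 / avg_service_time = 60 / 3.36 = 17.86 per hour

17.86 per hour


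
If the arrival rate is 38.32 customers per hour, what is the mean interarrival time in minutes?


Mean interarrival time = 60/lambda = 60/38.32 = 1.57 minutes

1.57 minutes


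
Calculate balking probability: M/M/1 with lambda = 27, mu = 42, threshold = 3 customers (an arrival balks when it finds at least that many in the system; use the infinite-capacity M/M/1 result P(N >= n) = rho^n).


P(N >= 3) = rho^3 = (27/42)^3 = 0.2657

0.2657


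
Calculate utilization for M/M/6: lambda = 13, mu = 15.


rho = lambda/(c*mu) = 13/(6*15) = 0.1444

0.1444


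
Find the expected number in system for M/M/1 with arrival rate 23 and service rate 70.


rho = 23/70; L = rho/(1-rho) = 0.49

0.49


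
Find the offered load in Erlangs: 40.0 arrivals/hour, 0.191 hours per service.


Offered load a = lambda * E[S] = 40.0 * 0.191 = 7.64 Erlangs

7.64 Erlangs


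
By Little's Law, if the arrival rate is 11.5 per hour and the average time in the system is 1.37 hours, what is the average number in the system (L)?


L = lambda * W = 11.5 * 1.37 = 15.76

15.76
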